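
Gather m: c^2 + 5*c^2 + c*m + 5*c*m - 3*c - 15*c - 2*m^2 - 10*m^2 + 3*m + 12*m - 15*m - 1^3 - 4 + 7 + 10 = 6*c^2 + 6*c*m - 18*c - 12*m^2 + 12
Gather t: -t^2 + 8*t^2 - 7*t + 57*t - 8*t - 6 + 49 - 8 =7*t^2 + 42*t + 35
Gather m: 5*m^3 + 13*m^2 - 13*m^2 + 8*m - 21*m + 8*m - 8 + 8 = 5*m^3 - 5*m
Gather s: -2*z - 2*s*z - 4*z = -2*s*z - 6*z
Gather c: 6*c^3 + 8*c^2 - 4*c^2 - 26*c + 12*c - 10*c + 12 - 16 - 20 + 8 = 6*c^3 + 4*c^2 - 24*c - 16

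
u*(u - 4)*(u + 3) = u^3 - u^2 - 12*u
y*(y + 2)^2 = y^3 + 4*y^2 + 4*y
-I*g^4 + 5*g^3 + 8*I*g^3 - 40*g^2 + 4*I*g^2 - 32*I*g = g*(g - 8)*(g + 4*I)*(-I*g + 1)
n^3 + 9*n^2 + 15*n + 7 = (n + 1)^2*(n + 7)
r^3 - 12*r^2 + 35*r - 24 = (r - 8)*(r - 3)*(r - 1)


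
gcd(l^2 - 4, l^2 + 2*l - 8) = l - 2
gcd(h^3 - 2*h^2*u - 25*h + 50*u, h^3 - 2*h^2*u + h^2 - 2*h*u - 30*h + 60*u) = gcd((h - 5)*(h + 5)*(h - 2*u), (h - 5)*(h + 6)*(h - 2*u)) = -h^2 + 2*h*u + 5*h - 10*u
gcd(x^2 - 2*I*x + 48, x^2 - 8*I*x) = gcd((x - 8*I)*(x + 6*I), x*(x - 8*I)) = x - 8*I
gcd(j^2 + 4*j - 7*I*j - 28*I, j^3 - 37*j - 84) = j + 4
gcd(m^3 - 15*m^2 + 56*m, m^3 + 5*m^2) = m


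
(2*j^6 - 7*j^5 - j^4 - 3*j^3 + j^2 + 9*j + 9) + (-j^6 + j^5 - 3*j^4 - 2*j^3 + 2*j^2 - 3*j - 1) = j^6 - 6*j^5 - 4*j^4 - 5*j^3 + 3*j^2 + 6*j + 8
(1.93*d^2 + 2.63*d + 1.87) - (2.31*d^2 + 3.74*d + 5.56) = -0.38*d^2 - 1.11*d - 3.69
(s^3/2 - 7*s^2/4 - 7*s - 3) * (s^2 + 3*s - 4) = s^5/2 - s^4/4 - 57*s^3/4 - 17*s^2 + 19*s + 12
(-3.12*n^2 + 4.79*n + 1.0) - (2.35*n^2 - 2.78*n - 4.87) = -5.47*n^2 + 7.57*n + 5.87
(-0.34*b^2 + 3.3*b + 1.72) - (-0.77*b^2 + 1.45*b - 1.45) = 0.43*b^2 + 1.85*b + 3.17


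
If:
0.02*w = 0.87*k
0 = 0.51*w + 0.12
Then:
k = -0.01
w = -0.24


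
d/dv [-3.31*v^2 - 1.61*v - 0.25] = -6.62*v - 1.61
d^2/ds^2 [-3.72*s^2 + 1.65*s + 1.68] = -7.44000000000000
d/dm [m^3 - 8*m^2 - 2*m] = 3*m^2 - 16*m - 2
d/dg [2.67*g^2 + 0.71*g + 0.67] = 5.34*g + 0.71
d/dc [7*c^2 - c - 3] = 14*c - 1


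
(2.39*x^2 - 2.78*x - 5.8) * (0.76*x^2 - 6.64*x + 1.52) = 1.8164*x^4 - 17.9824*x^3 + 17.684*x^2 + 34.2864*x - 8.816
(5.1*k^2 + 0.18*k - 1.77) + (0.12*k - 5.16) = 5.1*k^2 + 0.3*k - 6.93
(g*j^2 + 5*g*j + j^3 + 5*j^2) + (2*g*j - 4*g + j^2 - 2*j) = g*j^2 + 7*g*j - 4*g + j^3 + 6*j^2 - 2*j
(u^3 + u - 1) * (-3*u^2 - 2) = -3*u^5 - 5*u^3 + 3*u^2 - 2*u + 2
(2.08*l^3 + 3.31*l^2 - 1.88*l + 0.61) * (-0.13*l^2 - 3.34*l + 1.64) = -0.2704*l^5 - 7.3775*l^4 - 7.3998*l^3 + 11.6283*l^2 - 5.1206*l + 1.0004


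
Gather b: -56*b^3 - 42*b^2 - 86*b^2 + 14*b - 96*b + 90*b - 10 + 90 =-56*b^3 - 128*b^2 + 8*b + 80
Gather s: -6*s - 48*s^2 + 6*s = -48*s^2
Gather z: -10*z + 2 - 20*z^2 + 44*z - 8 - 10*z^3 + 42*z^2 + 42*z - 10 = -10*z^3 + 22*z^2 + 76*z - 16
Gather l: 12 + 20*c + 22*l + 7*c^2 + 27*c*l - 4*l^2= 7*c^2 + 20*c - 4*l^2 + l*(27*c + 22) + 12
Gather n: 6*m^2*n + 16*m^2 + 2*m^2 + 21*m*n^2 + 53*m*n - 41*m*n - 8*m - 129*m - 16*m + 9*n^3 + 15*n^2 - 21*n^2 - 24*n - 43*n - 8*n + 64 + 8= 18*m^2 - 153*m + 9*n^3 + n^2*(21*m - 6) + n*(6*m^2 + 12*m - 75) + 72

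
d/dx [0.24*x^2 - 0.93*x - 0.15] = 0.48*x - 0.93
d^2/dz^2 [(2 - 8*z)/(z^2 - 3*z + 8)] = 4*(-(2*z - 3)^2*(4*z - 1) + (12*z - 13)*(z^2 - 3*z + 8))/(z^2 - 3*z + 8)^3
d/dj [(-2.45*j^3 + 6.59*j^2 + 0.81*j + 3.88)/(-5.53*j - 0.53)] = (27.097*j^3 - 32.5472*j^2 - 6.9854*j + 21.0271)/(30.5809*j^2 + 5.8618*j + 0.2809)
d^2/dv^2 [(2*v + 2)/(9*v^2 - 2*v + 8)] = 4*(4*(v + 1)*(9*v - 1)^2 - (27*v + 7)*(9*v^2 - 2*v + 8))/(9*v^2 - 2*v + 8)^3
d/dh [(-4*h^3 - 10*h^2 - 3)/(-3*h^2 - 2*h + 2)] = 2*(6*h^4 + 8*h^3 - 2*h^2 - 29*h - 3)/(9*h^4 + 12*h^3 - 8*h^2 - 8*h + 4)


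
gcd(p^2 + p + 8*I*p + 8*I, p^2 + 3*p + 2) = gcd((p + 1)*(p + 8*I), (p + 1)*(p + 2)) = p + 1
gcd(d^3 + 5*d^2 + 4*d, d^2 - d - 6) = 1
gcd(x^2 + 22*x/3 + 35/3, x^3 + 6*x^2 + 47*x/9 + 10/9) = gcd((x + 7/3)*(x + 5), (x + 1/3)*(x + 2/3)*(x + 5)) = x + 5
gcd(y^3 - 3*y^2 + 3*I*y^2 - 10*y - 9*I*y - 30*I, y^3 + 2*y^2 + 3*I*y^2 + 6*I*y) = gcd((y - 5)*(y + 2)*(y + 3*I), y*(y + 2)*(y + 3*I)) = y^2 + y*(2 + 3*I) + 6*I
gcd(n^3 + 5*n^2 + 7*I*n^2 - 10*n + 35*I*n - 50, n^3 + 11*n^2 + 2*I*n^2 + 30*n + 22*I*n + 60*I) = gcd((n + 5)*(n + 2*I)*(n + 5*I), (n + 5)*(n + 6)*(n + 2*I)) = n^2 + n*(5 + 2*I) + 10*I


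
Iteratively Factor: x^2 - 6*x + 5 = (x - 5)*(x - 1)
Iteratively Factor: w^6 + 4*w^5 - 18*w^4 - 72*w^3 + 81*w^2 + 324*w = (w - 3)*(w^5 + 7*w^4 + 3*w^3 - 63*w^2 - 108*w) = (w - 3)*(w + 4)*(w^4 + 3*w^3 - 9*w^2 - 27*w) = (w - 3)*(w + 3)*(w + 4)*(w^3 - 9*w) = w*(w - 3)*(w + 3)*(w + 4)*(w^2 - 9) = w*(w - 3)^2*(w + 3)*(w + 4)*(w + 3)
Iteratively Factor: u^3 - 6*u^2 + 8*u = (u)*(u^2 - 6*u + 8) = u*(u - 4)*(u - 2)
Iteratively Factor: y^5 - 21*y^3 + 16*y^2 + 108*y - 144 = (y - 2)*(y^4 + 2*y^3 - 17*y^2 - 18*y + 72) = (y - 2)*(y + 4)*(y^3 - 2*y^2 - 9*y + 18) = (y - 2)*(y + 3)*(y + 4)*(y^2 - 5*y + 6) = (y - 2)^2*(y + 3)*(y + 4)*(y - 3)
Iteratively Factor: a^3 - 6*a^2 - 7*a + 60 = (a - 4)*(a^2 - 2*a - 15) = (a - 4)*(a + 3)*(a - 5)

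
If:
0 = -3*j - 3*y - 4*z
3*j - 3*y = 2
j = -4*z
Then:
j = 2/5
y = -4/15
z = -1/10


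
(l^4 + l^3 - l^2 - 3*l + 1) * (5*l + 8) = 5*l^5 + 13*l^4 + 3*l^3 - 23*l^2 - 19*l + 8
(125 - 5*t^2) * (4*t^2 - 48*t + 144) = -20*t^4 + 240*t^3 - 220*t^2 - 6000*t + 18000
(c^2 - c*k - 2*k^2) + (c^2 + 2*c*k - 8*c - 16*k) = 2*c^2 + c*k - 8*c - 2*k^2 - 16*k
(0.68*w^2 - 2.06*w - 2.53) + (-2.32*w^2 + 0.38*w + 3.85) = -1.64*w^2 - 1.68*w + 1.32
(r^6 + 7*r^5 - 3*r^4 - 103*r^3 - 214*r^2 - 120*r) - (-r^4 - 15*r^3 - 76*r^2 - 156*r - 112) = r^6 + 7*r^5 - 2*r^4 - 88*r^3 - 138*r^2 + 36*r + 112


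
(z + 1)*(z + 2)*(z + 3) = z^3 + 6*z^2 + 11*z + 6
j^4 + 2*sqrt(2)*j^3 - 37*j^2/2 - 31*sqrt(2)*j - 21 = (j - 3*sqrt(2))*(j + sqrt(2)/2)*(j + sqrt(2))*(j + 7*sqrt(2)/2)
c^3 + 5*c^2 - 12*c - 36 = (c - 3)*(c + 2)*(c + 6)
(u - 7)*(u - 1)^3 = u^4 - 10*u^3 + 24*u^2 - 22*u + 7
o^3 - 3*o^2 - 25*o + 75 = (o - 5)*(o - 3)*(o + 5)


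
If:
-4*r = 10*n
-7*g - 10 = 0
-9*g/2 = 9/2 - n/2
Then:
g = -10/7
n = -27/7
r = 135/14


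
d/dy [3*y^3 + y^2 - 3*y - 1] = 9*y^2 + 2*y - 3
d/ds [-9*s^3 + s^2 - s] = -27*s^2 + 2*s - 1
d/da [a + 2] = 1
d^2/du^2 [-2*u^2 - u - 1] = -4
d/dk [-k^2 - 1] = -2*k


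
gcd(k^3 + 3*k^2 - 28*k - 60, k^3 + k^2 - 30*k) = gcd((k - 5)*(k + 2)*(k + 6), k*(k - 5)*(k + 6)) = k^2 + k - 30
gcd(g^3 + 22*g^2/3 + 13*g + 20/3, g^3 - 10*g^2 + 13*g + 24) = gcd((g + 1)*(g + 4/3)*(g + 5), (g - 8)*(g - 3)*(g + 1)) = g + 1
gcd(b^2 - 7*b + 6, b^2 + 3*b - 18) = 1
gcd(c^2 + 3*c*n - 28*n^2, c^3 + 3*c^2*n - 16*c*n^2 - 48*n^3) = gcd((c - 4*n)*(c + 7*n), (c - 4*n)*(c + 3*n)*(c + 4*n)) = c - 4*n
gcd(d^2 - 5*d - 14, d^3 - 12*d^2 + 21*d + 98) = d^2 - 5*d - 14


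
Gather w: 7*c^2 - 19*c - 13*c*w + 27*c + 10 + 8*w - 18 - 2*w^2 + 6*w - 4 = 7*c^2 + 8*c - 2*w^2 + w*(14 - 13*c) - 12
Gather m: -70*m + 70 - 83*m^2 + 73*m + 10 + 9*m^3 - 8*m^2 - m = 9*m^3 - 91*m^2 + 2*m + 80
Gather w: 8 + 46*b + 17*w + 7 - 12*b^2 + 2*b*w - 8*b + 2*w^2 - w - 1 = -12*b^2 + 38*b + 2*w^2 + w*(2*b + 16) + 14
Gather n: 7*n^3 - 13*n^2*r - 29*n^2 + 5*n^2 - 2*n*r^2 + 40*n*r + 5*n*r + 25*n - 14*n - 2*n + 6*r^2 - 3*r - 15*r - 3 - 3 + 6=7*n^3 + n^2*(-13*r - 24) + n*(-2*r^2 + 45*r + 9) + 6*r^2 - 18*r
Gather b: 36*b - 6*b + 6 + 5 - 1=30*b + 10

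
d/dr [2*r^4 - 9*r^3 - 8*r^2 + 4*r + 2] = 8*r^3 - 27*r^2 - 16*r + 4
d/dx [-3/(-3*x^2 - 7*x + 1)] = 3*(-6*x - 7)/(3*x^2 + 7*x - 1)^2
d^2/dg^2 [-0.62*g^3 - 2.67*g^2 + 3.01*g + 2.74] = -3.72*g - 5.34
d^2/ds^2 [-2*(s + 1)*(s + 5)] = -4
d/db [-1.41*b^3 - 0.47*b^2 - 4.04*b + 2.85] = -4.23*b^2 - 0.94*b - 4.04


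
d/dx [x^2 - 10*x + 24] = 2*x - 10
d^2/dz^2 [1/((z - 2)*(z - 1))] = 2*((z - 2)^2 + (z - 2)*(z - 1) + (z - 1)^2)/((z - 2)^3*(z - 1)^3)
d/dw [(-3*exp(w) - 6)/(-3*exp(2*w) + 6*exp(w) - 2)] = (18*(1 - exp(w))*(exp(w) + 2) + 9*exp(2*w) - 18*exp(w) + 6)*exp(w)/(3*exp(2*w) - 6*exp(w) + 2)^2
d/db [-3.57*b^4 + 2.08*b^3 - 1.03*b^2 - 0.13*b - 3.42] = -14.28*b^3 + 6.24*b^2 - 2.06*b - 0.13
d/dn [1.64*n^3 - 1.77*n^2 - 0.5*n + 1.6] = 4.92*n^2 - 3.54*n - 0.5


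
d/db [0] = 0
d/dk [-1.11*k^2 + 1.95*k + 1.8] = 1.95 - 2.22*k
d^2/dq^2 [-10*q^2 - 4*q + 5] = -20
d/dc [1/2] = 0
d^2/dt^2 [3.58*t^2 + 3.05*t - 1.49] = 7.16000000000000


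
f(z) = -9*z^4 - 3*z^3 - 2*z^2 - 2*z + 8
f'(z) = -36*z^3 - 9*z^2 - 4*z - 2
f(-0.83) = 5.73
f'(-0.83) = 15.70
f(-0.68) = 7.45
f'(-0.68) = 7.88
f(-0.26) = 8.40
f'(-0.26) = -0.94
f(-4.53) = -3535.07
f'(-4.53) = 3177.98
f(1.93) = -149.75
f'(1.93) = -302.05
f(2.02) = -178.78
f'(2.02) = -343.53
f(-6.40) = -14374.18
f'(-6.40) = 9092.14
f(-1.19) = -5.44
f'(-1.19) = 50.68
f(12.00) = -192112.00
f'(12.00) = -63554.00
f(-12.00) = -181696.00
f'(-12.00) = 60958.00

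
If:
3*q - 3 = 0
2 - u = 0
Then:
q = 1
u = 2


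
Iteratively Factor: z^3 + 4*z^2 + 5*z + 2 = (z + 2)*(z^2 + 2*z + 1) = (z + 1)*(z + 2)*(z + 1)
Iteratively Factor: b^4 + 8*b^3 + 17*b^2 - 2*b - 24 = (b + 2)*(b^3 + 6*b^2 + 5*b - 12) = (b + 2)*(b + 4)*(b^2 + 2*b - 3) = (b + 2)*(b + 3)*(b + 4)*(b - 1)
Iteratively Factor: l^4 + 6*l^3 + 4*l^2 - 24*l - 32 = (l + 2)*(l^3 + 4*l^2 - 4*l - 16) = (l - 2)*(l + 2)*(l^2 + 6*l + 8) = (l - 2)*(l + 2)*(l + 4)*(l + 2)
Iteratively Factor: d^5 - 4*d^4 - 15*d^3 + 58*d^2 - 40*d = (d + 4)*(d^4 - 8*d^3 + 17*d^2 - 10*d) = (d - 5)*(d + 4)*(d^3 - 3*d^2 + 2*d) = (d - 5)*(d - 1)*(d + 4)*(d^2 - 2*d) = (d - 5)*(d - 2)*(d - 1)*(d + 4)*(d)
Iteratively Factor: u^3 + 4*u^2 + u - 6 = (u - 1)*(u^2 + 5*u + 6) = (u - 1)*(u + 3)*(u + 2)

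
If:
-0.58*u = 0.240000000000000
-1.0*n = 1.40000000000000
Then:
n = -1.40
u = -0.41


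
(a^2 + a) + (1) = a^2 + a + 1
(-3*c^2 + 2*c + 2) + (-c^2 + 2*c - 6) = -4*c^2 + 4*c - 4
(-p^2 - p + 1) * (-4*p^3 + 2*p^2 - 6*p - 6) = 4*p^5 + 2*p^4 + 14*p^2 - 6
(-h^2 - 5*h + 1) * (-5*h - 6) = 5*h^3 + 31*h^2 + 25*h - 6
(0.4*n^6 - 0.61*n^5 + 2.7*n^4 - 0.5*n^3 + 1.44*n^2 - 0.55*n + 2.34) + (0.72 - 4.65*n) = 0.4*n^6 - 0.61*n^5 + 2.7*n^4 - 0.5*n^3 + 1.44*n^2 - 5.2*n + 3.06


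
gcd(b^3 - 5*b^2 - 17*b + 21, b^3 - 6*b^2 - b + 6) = b - 1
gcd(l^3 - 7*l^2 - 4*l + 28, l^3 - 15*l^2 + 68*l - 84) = l^2 - 9*l + 14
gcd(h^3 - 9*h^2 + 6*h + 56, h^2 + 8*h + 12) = h + 2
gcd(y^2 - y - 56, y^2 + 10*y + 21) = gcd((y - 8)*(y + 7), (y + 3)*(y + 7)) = y + 7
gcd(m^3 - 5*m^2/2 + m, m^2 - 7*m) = m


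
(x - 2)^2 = x^2 - 4*x + 4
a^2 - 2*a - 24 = (a - 6)*(a + 4)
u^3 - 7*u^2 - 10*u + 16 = (u - 8)*(u - 1)*(u + 2)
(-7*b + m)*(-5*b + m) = 35*b^2 - 12*b*m + m^2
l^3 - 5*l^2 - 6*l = l*(l - 6)*(l + 1)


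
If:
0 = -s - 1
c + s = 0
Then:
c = 1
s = -1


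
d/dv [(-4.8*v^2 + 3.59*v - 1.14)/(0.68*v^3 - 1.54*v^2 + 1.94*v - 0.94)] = (3.264*v^4 - 4.8824*v^3 - 1.4578*v^2 + 5.5128*v - 1.163)/(0.4624*v^6 - 2.0944*v^5 + 5.01*v^4 - 7.2536*v^3 + 6.6588*v^2 - 3.6472*v + 0.8836)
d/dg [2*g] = 2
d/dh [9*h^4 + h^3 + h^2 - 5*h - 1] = 36*h^3 + 3*h^2 + 2*h - 5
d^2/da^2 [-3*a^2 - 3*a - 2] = -6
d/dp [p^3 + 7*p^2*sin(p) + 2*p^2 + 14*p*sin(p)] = 7*p^2*cos(p) + 3*p^2 + 14*sqrt(2)*p*sin(p + pi/4) + 4*p + 14*sin(p)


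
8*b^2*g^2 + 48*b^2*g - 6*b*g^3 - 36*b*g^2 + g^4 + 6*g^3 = g*(-4*b + g)*(-2*b + g)*(g + 6)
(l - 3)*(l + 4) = l^2 + l - 12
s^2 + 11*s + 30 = (s + 5)*(s + 6)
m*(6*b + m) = 6*b*m + m^2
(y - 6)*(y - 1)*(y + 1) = y^3 - 6*y^2 - y + 6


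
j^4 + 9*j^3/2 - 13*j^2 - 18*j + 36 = (j - 2)*(j - 3/2)*(j + 2)*(j + 6)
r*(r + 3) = r^2 + 3*r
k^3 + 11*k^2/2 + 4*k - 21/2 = (k - 1)*(k + 3)*(k + 7/2)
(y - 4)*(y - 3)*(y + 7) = y^3 - 37*y + 84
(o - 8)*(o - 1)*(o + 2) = o^3 - 7*o^2 - 10*o + 16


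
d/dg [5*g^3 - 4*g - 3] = 15*g^2 - 4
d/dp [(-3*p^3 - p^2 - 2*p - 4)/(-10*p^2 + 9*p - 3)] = 2*(15*p^4 - 27*p^3 - p^2 - 37*p + 21)/(100*p^4 - 180*p^3 + 141*p^2 - 54*p + 9)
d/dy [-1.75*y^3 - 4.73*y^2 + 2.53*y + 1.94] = -5.25*y^2 - 9.46*y + 2.53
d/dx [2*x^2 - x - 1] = 4*x - 1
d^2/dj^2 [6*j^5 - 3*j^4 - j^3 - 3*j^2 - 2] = 120*j^3 - 36*j^2 - 6*j - 6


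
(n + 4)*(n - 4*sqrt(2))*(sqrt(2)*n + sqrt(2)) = sqrt(2)*n^3 - 8*n^2 + 5*sqrt(2)*n^2 - 40*n + 4*sqrt(2)*n - 32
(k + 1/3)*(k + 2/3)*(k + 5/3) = k^3 + 8*k^2/3 + 17*k/9 + 10/27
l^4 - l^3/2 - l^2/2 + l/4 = l*(l - 1/2)*(l - sqrt(2)/2)*(l + sqrt(2)/2)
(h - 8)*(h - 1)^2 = h^3 - 10*h^2 + 17*h - 8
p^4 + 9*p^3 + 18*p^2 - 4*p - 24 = (p - 1)*(p + 2)^2*(p + 6)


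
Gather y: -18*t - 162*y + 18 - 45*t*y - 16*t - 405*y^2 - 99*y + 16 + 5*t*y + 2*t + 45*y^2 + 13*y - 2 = -32*t - 360*y^2 + y*(-40*t - 248) + 32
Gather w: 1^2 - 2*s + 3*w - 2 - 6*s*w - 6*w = -2*s + w*(-6*s - 3) - 1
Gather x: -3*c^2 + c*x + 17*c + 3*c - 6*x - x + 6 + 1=-3*c^2 + 20*c + x*(c - 7) + 7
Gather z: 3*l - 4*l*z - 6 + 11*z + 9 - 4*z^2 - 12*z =3*l - 4*z^2 + z*(-4*l - 1) + 3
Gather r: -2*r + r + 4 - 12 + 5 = -r - 3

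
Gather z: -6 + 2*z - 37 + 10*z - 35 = 12*z - 78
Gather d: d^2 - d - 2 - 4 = d^2 - d - 6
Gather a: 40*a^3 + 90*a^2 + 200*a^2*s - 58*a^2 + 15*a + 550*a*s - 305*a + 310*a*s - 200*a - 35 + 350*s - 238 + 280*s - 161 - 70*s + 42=40*a^3 + a^2*(200*s + 32) + a*(860*s - 490) + 560*s - 392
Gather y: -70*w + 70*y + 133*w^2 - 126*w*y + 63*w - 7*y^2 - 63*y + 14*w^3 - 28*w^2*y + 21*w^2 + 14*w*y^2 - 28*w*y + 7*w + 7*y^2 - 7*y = 14*w^3 + 154*w^2 + 14*w*y^2 + y*(-28*w^2 - 154*w)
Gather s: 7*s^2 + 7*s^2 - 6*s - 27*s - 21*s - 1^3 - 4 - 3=14*s^2 - 54*s - 8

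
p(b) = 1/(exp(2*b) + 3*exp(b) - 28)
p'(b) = (-2*exp(2*b) - 3*exp(b))/(exp(2*b) + 3*exp(b) - 28)^2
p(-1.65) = -0.04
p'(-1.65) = -0.00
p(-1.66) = -0.04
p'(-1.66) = -0.00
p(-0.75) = -0.04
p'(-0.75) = -0.00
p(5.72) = 0.00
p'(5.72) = -0.00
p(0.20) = -0.04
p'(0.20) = -0.01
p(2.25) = 0.01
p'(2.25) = -0.03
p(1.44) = 0.40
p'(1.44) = -7.87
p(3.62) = 0.00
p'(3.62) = -0.00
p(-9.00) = -0.04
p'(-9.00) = 0.00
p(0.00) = -0.04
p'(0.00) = -0.00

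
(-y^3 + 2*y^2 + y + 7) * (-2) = 2*y^3 - 4*y^2 - 2*y - 14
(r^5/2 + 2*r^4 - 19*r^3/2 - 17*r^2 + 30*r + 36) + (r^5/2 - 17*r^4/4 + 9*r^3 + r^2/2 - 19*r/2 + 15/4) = r^5 - 9*r^4/4 - r^3/2 - 33*r^2/2 + 41*r/2 + 159/4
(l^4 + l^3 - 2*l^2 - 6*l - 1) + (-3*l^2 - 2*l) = l^4 + l^3 - 5*l^2 - 8*l - 1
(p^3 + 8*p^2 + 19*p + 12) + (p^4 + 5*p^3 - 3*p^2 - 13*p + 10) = p^4 + 6*p^3 + 5*p^2 + 6*p + 22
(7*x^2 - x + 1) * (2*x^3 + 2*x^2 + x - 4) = 14*x^5 + 12*x^4 + 7*x^3 - 27*x^2 + 5*x - 4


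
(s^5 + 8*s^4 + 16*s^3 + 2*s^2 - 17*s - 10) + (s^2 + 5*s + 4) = s^5 + 8*s^4 + 16*s^3 + 3*s^2 - 12*s - 6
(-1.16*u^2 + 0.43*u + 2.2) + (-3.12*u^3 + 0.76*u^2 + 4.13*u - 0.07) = -3.12*u^3 - 0.4*u^2 + 4.56*u + 2.13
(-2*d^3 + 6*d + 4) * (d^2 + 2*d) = -2*d^5 - 4*d^4 + 6*d^3 + 16*d^2 + 8*d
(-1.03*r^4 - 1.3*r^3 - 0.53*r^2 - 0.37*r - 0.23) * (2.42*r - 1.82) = -2.4926*r^5 - 1.2714*r^4 + 1.0834*r^3 + 0.0692000000000002*r^2 + 0.1168*r + 0.4186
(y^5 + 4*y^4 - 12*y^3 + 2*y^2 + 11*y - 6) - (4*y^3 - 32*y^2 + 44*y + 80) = y^5 + 4*y^4 - 16*y^3 + 34*y^2 - 33*y - 86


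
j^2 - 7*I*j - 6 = (j - 6*I)*(j - I)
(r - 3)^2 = r^2 - 6*r + 9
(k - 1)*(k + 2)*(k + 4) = k^3 + 5*k^2 + 2*k - 8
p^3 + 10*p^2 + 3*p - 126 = (p - 3)*(p + 6)*(p + 7)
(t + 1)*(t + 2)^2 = t^3 + 5*t^2 + 8*t + 4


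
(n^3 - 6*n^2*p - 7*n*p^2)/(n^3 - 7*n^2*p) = (n + p)/n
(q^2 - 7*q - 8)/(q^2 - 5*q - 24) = (q + 1)/(q + 3)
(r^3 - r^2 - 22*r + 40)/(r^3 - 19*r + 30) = (r - 4)/(r - 3)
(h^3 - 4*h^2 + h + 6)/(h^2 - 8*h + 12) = (h^2 - 2*h - 3)/(h - 6)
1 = 1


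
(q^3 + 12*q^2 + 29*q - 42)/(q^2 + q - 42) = (q^2 + 5*q - 6)/(q - 6)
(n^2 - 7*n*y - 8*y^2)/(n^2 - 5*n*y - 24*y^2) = (n + y)/(n + 3*y)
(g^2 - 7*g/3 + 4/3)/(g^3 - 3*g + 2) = (g - 4/3)/(g^2 + g - 2)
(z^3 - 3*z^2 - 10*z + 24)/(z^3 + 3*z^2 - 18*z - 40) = (z^2 + z - 6)/(z^2 + 7*z + 10)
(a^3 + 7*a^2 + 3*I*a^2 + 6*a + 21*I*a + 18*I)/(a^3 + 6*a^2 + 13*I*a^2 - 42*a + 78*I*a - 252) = (a^2 + a*(1 + 3*I) + 3*I)/(a^2 + 13*I*a - 42)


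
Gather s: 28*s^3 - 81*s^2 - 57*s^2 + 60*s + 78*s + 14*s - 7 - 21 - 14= 28*s^3 - 138*s^2 + 152*s - 42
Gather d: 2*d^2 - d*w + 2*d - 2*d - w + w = 2*d^2 - d*w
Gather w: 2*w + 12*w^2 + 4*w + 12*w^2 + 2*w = 24*w^2 + 8*w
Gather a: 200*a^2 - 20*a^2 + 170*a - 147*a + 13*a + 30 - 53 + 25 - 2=180*a^2 + 36*a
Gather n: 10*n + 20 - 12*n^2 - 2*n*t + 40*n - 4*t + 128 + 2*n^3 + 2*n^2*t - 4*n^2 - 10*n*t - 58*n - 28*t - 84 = 2*n^3 + n^2*(2*t - 16) + n*(-12*t - 8) - 32*t + 64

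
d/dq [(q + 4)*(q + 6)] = 2*q + 10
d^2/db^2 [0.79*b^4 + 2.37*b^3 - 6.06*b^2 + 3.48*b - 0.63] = 9.48*b^2 + 14.22*b - 12.12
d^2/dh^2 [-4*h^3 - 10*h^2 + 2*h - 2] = -24*h - 20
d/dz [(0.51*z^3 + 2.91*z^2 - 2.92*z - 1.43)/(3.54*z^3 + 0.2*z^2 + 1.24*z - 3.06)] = (-8.88178419700125e-16*z^5 - 10.1994*z^4 + 21.9384*z^3 + 14.6972*z^2 - 17.2372*z + 10.7084)/(12.5316*z^6 + 1.416*z^5 + 8.8192*z^4 - 21.1688*z^3 + 0.3136*z^2 - 7.5888*z + 9.3636)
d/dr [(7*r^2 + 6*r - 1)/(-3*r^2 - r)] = (11*r^2 - 6*r - 1)/(r^2*(9*r^2 + 6*r + 1))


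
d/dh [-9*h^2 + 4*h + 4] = 4 - 18*h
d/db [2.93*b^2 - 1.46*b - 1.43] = 5.86*b - 1.46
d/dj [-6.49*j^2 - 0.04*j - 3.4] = -12.98*j - 0.04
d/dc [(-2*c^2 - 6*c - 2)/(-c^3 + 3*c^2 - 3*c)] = 2*(-c^4 - 6*c^3 + 9*c^2 + 6*c - 3)/(c^2*(c^4 - 6*c^3 + 15*c^2 - 18*c + 9))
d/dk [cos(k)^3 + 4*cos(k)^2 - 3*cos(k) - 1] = 3*sin(k)^3 - 8*sin(k)*cos(k)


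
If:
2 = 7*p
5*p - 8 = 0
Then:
No Solution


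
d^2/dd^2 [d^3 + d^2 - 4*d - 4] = 6*d + 2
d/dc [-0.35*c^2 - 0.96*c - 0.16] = -0.7*c - 0.96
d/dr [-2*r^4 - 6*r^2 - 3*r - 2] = -8*r^3 - 12*r - 3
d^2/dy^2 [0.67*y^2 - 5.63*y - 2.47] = 1.34000000000000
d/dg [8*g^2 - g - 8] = 16*g - 1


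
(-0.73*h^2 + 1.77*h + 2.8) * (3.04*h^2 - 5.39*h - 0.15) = -2.2192*h^4 + 9.3155*h^3 - 0.918800000000002*h^2 - 15.3575*h - 0.42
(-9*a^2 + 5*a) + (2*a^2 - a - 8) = -7*a^2 + 4*a - 8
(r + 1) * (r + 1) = r^2 + 2*r + 1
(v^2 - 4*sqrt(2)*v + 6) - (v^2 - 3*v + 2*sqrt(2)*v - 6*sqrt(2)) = -6*sqrt(2)*v + 3*v + 6 + 6*sqrt(2)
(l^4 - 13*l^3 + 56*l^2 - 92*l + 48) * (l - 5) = l^5 - 18*l^4 + 121*l^3 - 372*l^2 + 508*l - 240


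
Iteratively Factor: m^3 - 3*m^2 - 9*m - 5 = (m + 1)*(m^2 - 4*m - 5) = (m - 5)*(m + 1)*(m + 1)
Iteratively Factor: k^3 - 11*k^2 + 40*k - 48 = (k - 3)*(k^2 - 8*k + 16) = (k - 4)*(k - 3)*(k - 4)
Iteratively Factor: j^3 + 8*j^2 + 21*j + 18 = (j + 3)*(j^2 + 5*j + 6) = (j + 3)^2*(j + 2)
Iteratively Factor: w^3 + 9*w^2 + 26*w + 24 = (w + 4)*(w^2 + 5*w + 6) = (w + 3)*(w + 4)*(w + 2)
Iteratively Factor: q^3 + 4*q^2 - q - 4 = (q + 1)*(q^2 + 3*q - 4) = (q + 1)*(q + 4)*(q - 1)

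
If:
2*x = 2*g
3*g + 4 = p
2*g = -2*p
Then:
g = -1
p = 1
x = -1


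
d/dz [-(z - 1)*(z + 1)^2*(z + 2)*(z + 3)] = -5*z^4 - 24*z^3 - 30*z^2 + 11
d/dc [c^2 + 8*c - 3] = 2*c + 8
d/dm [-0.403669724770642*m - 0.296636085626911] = -0.403669724770642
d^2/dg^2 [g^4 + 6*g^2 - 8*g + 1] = 12*g^2 + 12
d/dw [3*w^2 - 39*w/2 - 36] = 6*w - 39/2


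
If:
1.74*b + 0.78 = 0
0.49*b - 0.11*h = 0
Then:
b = -0.45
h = -2.00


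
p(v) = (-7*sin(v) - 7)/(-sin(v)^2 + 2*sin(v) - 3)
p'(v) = (2*sin(v)*cos(v) - 2*cos(v))*(-7*sin(v) - 7)/(-sin(v)^2 + 2*sin(v) - 3)^2 - 7*cos(v)/(-sin(v)^2 + 2*sin(v) - 3) = 7*(-2*sin(v) + cos(v)^2 + 4)*cos(v)/(sin(v)^2 - 2*sin(v) + 3)^2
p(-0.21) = 1.60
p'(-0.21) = 3.07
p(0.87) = 6.01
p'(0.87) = 3.08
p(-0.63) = 0.64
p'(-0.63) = 1.61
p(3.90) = 0.45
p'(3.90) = -1.28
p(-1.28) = 0.05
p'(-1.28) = 0.35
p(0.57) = 4.87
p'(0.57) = 4.37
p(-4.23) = 6.56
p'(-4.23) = -1.96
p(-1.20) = 0.08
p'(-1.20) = 0.46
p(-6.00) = 3.56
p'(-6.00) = 4.62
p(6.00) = 1.39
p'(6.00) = 2.78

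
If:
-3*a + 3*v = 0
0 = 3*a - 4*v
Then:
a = 0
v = 0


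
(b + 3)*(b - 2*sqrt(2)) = b^2 - 2*sqrt(2)*b + 3*b - 6*sqrt(2)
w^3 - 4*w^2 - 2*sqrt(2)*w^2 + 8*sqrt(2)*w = w*(w - 4)*(w - 2*sqrt(2))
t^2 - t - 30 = (t - 6)*(t + 5)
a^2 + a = a*(a + 1)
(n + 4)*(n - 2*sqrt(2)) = n^2 - 2*sqrt(2)*n + 4*n - 8*sqrt(2)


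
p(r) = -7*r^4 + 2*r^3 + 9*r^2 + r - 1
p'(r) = -28*r^3 + 6*r^2 + 18*r + 1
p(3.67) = -1047.13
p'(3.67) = -1236.19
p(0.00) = -1.00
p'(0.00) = 1.00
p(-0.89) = -0.56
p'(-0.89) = 9.47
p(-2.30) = -175.91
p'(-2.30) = 332.02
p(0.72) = 3.25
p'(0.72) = 6.62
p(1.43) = -4.59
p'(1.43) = -42.87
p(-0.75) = 0.25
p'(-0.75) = 2.69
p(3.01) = -436.51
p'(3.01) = -654.04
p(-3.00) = -544.00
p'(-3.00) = 757.00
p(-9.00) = -46666.00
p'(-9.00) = 20737.00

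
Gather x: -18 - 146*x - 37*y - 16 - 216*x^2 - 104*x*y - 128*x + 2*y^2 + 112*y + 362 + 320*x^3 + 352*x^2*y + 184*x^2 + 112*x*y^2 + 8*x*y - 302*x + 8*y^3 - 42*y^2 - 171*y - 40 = 320*x^3 + x^2*(352*y - 32) + x*(112*y^2 - 96*y - 576) + 8*y^3 - 40*y^2 - 96*y + 288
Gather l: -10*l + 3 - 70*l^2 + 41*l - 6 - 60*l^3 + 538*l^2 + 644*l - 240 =-60*l^3 + 468*l^2 + 675*l - 243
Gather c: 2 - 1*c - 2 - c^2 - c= -c^2 - 2*c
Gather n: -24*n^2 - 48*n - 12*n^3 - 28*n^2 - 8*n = -12*n^3 - 52*n^2 - 56*n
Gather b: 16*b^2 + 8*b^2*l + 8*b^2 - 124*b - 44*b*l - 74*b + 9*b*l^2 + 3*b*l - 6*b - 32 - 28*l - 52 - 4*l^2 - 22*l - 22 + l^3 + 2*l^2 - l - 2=b^2*(8*l + 24) + b*(9*l^2 - 41*l - 204) + l^3 - 2*l^2 - 51*l - 108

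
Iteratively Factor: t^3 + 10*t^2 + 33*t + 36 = (t + 4)*(t^2 + 6*t + 9) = (t + 3)*(t + 4)*(t + 3)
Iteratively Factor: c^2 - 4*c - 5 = (c + 1)*(c - 5)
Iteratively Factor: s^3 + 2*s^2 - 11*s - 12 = (s + 4)*(s^2 - 2*s - 3) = (s + 1)*(s + 4)*(s - 3)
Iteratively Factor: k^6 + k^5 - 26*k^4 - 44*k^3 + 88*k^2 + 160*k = (k + 2)*(k^5 - k^4 - 24*k^3 + 4*k^2 + 80*k) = (k - 5)*(k + 2)*(k^4 + 4*k^3 - 4*k^2 - 16*k) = k*(k - 5)*(k + 2)*(k^3 + 4*k^2 - 4*k - 16) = k*(k - 5)*(k + 2)*(k + 4)*(k^2 - 4) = k*(k - 5)*(k - 2)*(k + 2)*(k + 4)*(k + 2)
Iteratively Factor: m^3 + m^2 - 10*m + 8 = (m - 1)*(m^2 + 2*m - 8) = (m - 1)*(m + 4)*(m - 2)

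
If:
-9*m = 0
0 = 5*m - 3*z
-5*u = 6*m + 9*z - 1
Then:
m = 0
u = 1/5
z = 0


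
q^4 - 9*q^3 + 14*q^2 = q^2*(q - 7)*(q - 2)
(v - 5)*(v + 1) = v^2 - 4*v - 5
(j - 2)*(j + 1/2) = j^2 - 3*j/2 - 1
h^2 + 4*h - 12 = (h - 2)*(h + 6)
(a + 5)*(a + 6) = a^2 + 11*a + 30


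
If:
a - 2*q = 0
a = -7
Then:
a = -7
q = -7/2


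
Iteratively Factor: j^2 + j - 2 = (j - 1)*(j + 2)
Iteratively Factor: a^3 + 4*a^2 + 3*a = (a)*(a^2 + 4*a + 3) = a*(a + 1)*(a + 3)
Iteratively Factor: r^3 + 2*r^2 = (r + 2)*(r^2) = r*(r + 2)*(r)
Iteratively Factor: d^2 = (d)*(d)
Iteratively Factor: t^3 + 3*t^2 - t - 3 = (t - 1)*(t^2 + 4*t + 3) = (t - 1)*(t + 3)*(t + 1)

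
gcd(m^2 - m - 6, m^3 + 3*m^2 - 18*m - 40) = m + 2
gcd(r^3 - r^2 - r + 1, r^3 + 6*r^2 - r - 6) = r^2 - 1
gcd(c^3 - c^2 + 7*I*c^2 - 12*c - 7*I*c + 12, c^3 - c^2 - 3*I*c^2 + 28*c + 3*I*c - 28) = c^2 + c*(-1 + 4*I) - 4*I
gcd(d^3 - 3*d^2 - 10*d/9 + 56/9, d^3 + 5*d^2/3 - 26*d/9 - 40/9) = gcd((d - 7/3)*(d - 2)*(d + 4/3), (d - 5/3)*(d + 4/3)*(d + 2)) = d + 4/3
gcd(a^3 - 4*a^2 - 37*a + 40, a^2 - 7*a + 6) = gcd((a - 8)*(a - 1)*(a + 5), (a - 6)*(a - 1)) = a - 1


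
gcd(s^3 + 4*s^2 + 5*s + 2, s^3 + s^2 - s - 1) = s^2 + 2*s + 1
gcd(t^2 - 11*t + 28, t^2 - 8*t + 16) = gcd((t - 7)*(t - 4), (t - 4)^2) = t - 4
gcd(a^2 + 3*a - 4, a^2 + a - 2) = a - 1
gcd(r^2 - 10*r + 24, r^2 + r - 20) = r - 4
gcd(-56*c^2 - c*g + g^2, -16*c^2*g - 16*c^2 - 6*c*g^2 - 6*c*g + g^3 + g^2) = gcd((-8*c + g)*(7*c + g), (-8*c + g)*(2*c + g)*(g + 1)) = 8*c - g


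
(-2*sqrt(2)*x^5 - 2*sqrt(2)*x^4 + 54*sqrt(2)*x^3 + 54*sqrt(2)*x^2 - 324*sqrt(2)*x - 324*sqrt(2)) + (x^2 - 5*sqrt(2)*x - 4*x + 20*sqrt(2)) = -2*sqrt(2)*x^5 - 2*sqrt(2)*x^4 + 54*sqrt(2)*x^3 + x^2 + 54*sqrt(2)*x^2 - 329*sqrt(2)*x - 4*x - 304*sqrt(2)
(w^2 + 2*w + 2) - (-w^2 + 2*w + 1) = 2*w^2 + 1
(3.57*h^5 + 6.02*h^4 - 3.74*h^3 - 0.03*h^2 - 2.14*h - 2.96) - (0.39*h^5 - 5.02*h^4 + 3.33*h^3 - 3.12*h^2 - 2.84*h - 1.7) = 3.18*h^5 + 11.04*h^4 - 7.07*h^3 + 3.09*h^2 + 0.7*h - 1.26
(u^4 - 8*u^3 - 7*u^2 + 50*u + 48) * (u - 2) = u^5 - 10*u^4 + 9*u^3 + 64*u^2 - 52*u - 96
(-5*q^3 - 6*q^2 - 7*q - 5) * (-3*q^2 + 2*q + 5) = 15*q^5 + 8*q^4 - 16*q^3 - 29*q^2 - 45*q - 25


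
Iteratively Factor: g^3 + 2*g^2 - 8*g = (g - 2)*(g^2 + 4*g) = g*(g - 2)*(g + 4)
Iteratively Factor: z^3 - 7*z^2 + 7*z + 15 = (z - 5)*(z^2 - 2*z - 3) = (z - 5)*(z - 3)*(z + 1)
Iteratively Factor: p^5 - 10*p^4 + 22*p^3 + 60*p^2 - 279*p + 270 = (p + 3)*(p^4 - 13*p^3 + 61*p^2 - 123*p + 90) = (p - 3)*(p + 3)*(p^3 - 10*p^2 + 31*p - 30) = (p - 3)^2*(p + 3)*(p^2 - 7*p + 10) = (p - 3)^2*(p - 2)*(p + 3)*(p - 5)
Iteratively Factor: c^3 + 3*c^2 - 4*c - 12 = (c + 3)*(c^2 - 4) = (c - 2)*(c + 3)*(c + 2)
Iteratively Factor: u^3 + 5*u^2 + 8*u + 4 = (u + 2)*(u^2 + 3*u + 2) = (u + 1)*(u + 2)*(u + 2)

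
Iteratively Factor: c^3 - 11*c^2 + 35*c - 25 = (c - 5)*(c^2 - 6*c + 5) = (c - 5)^2*(c - 1)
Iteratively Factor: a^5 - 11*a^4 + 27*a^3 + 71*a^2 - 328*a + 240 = (a - 4)*(a^4 - 7*a^3 - a^2 + 67*a - 60) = (a - 4)*(a - 1)*(a^3 - 6*a^2 - 7*a + 60) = (a - 5)*(a - 4)*(a - 1)*(a^2 - a - 12) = (a - 5)*(a - 4)^2*(a - 1)*(a + 3)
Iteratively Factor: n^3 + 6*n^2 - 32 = (n + 4)*(n^2 + 2*n - 8) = (n - 2)*(n + 4)*(n + 4)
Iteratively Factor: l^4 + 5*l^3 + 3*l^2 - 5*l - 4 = (l + 4)*(l^3 + l^2 - l - 1) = (l + 1)*(l + 4)*(l^2 - 1) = (l + 1)^2*(l + 4)*(l - 1)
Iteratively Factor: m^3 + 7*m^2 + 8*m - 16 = (m + 4)*(m^2 + 3*m - 4) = (m + 4)^2*(m - 1)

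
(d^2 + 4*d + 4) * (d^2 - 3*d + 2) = d^4 + d^3 - 6*d^2 - 4*d + 8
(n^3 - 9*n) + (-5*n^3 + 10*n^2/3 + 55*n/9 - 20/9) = -4*n^3 + 10*n^2/3 - 26*n/9 - 20/9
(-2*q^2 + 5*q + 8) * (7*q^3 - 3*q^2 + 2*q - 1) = -14*q^5 + 41*q^4 + 37*q^3 - 12*q^2 + 11*q - 8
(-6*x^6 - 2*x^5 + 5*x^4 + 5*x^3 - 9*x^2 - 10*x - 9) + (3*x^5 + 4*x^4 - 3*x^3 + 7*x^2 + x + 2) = -6*x^6 + x^5 + 9*x^4 + 2*x^3 - 2*x^2 - 9*x - 7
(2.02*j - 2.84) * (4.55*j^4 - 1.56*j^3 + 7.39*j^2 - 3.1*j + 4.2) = 9.191*j^5 - 16.0732*j^4 + 19.3582*j^3 - 27.2496*j^2 + 17.288*j - 11.928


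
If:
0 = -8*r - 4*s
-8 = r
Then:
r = -8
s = 16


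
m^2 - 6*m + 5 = (m - 5)*(m - 1)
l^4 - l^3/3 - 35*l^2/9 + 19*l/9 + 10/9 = (l - 5/3)*(l - 1)*(l + 1/3)*(l + 2)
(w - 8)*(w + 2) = w^2 - 6*w - 16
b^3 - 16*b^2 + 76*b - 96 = (b - 8)*(b - 6)*(b - 2)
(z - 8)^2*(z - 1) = z^3 - 17*z^2 + 80*z - 64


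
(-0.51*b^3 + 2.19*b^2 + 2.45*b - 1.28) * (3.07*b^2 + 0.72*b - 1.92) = -1.5657*b^5 + 6.3561*b^4 + 10.0775*b^3 - 6.3704*b^2 - 5.6256*b + 2.4576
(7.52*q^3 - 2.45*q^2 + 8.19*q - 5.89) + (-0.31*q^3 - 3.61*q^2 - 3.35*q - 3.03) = 7.21*q^3 - 6.06*q^2 + 4.84*q - 8.92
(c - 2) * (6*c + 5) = 6*c^2 - 7*c - 10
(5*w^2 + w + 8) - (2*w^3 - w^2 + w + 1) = -2*w^3 + 6*w^2 + 7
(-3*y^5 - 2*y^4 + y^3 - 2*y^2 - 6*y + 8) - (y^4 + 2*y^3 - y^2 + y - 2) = -3*y^5 - 3*y^4 - y^3 - y^2 - 7*y + 10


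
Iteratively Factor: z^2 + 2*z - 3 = (z - 1)*(z + 3)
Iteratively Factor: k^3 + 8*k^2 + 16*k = (k)*(k^2 + 8*k + 16) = k*(k + 4)*(k + 4)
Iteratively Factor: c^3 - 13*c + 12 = (c + 4)*(c^2 - 4*c + 3) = (c - 3)*(c + 4)*(c - 1)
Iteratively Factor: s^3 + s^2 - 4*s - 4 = (s - 2)*(s^2 + 3*s + 2) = (s - 2)*(s + 2)*(s + 1)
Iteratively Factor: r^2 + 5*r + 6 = (r + 2)*(r + 3)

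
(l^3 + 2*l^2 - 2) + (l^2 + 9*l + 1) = l^3 + 3*l^2 + 9*l - 1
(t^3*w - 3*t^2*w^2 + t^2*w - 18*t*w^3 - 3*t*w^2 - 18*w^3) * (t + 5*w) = t^4*w + 2*t^3*w^2 + t^3*w - 33*t^2*w^3 + 2*t^2*w^2 - 90*t*w^4 - 33*t*w^3 - 90*w^4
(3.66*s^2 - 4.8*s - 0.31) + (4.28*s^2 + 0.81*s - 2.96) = 7.94*s^2 - 3.99*s - 3.27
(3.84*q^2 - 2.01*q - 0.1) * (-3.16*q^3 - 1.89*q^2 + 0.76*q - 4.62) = -12.1344*q^5 - 0.906*q^4 + 7.0333*q^3 - 19.0794*q^2 + 9.2102*q + 0.462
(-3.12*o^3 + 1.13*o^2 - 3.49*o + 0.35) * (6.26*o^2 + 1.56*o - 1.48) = -19.5312*o^5 + 2.2066*o^4 - 15.467*o^3 - 4.9258*o^2 + 5.7112*o - 0.518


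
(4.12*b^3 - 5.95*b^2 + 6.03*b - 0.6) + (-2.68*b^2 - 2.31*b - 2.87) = 4.12*b^3 - 8.63*b^2 + 3.72*b - 3.47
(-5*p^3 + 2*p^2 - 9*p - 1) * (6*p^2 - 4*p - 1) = -30*p^5 + 32*p^4 - 57*p^3 + 28*p^2 + 13*p + 1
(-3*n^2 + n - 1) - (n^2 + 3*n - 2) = -4*n^2 - 2*n + 1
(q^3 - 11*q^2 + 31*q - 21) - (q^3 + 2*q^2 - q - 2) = -13*q^2 + 32*q - 19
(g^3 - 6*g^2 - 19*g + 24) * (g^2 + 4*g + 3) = g^5 - 2*g^4 - 40*g^3 - 70*g^2 + 39*g + 72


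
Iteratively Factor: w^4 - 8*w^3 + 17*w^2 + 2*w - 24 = (w - 2)*(w^3 - 6*w^2 + 5*w + 12) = (w - 3)*(w - 2)*(w^2 - 3*w - 4) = (w - 4)*(w - 3)*(w - 2)*(w + 1)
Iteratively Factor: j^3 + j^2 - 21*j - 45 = (j + 3)*(j^2 - 2*j - 15) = (j - 5)*(j + 3)*(j + 3)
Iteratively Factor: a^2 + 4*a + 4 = (a + 2)*(a + 2)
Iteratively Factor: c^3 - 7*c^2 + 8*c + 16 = (c + 1)*(c^2 - 8*c + 16) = (c - 4)*(c + 1)*(c - 4)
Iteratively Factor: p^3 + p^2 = (p)*(p^2 + p) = p^2*(p + 1)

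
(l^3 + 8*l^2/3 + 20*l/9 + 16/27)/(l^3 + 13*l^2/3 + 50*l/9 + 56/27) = (3*l + 2)/(3*l + 7)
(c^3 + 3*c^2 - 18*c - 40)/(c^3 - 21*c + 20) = (c + 2)/(c - 1)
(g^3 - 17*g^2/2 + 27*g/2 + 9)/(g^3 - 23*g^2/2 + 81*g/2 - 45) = (2*g + 1)/(2*g - 5)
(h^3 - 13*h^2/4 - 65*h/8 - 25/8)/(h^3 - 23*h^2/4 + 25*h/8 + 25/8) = (4*h + 5)/(4*h - 5)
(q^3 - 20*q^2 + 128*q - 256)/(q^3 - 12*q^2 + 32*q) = (q - 8)/q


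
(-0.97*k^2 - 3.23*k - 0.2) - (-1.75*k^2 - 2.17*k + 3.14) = 0.78*k^2 - 1.06*k - 3.34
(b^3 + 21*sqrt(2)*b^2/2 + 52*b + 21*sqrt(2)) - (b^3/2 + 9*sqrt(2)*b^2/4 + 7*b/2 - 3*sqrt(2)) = b^3/2 + 33*sqrt(2)*b^2/4 + 97*b/2 + 24*sqrt(2)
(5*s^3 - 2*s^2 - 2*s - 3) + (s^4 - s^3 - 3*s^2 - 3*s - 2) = s^4 + 4*s^3 - 5*s^2 - 5*s - 5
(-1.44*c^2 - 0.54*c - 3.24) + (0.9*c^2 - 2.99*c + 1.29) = -0.54*c^2 - 3.53*c - 1.95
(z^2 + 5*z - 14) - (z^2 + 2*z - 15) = 3*z + 1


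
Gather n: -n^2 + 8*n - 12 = -n^2 + 8*n - 12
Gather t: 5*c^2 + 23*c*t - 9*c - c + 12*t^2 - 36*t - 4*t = 5*c^2 - 10*c + 12*t^2 + t*(23*c - 40)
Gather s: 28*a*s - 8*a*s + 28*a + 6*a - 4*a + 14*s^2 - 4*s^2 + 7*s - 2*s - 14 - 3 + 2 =30*a + 10*s^2 + s*(20*a + 5) - 15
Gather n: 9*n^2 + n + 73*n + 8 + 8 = 9*n^2 + 74*n + 16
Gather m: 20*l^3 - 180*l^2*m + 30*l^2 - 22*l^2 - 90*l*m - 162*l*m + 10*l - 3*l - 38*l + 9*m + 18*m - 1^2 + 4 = 20*l^3 + 8*l^2 - 31*l + m*(-180*l^2 - 252*l + 27) + 3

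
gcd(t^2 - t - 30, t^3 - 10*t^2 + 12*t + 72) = t - 6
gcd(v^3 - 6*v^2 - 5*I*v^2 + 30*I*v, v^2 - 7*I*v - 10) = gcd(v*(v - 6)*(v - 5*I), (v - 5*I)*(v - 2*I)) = v - 5*I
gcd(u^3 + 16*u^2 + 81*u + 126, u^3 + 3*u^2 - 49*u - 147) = u^2 + 10*u + 21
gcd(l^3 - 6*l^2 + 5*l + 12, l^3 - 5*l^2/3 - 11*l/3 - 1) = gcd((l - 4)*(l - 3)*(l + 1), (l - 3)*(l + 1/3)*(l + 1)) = l^2 - 2*l - 3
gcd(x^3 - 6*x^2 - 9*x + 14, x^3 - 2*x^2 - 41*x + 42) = x^2 - 8*x + 7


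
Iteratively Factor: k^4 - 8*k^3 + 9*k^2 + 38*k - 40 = (k + 2)*(k^3 - 10*k^2 + 29*k - 20) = (k - 1)*(k + 2)*(k^2 - 9*k + 20) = (k - 4)*(k - 1)*(k + 2)*(k - 5)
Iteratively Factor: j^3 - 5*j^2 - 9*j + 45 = (j + 3)*(j^2 - 8*j + 15) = (j - 5)*(j + 3)*(j - 3)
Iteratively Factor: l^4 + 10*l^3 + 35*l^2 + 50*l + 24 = (l + 1)*(l^3 + 9*l^2 + 26*l + 24) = (l + 1)*(l + 4)*(l^2 + 5*l + 6) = (l + 1)*(l + 3)*(l + 4)*(l + 2)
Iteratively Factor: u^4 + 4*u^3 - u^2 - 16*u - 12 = (u + 1)*(u^3 + 3*u^2 - 4*u - 12) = (u + 1)*(u + 3)*(u^2 - 4) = (u + 1)*(u + 2)*(u + 3)*(u - 2)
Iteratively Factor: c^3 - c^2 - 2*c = (c + 1)*(c^2 - 2*c) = c*(c + 1)*(c - 2)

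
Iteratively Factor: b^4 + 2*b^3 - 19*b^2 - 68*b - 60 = (b + 2)*(b^3 - 19*b - 30) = (b - 5)*(b + 2)*(b^2 + 5*b + 6) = (b - 5)*(b + 2)*(b + 3)*(b + 2)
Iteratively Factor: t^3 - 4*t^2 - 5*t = (t)*(t^2 - 4*t - 5) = t*(t - 5)*(t + 1)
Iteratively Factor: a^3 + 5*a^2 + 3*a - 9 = (a + 3)*(a^2 + 2*a - 3) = (a - 1)*(a + 3)*(a + 3)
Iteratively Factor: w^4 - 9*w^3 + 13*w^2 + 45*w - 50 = (w - 5)*(w^3 - 4*w^2 - 7*w + 10) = (w - 5)^2*(w^2 + w - 2) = (w - 5)^2*(w + 2)*(w - 1)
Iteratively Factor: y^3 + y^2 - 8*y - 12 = (y + 2)*(y^2 - y - 6) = (y + 2)^2*(y - 3)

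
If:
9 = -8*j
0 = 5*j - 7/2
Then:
No Solution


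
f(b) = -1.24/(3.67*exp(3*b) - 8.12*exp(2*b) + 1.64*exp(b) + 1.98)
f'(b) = -1.24*(-11.01*exp(3*b) + 16.24*exp(2*b) - 1.64*exp(b))/(3.67*exp(3*b) - 8.12*exp(2*b) + 1.64*exp(b) + 1.98)^2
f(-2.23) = -0.60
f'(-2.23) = 0.00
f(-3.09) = -0.61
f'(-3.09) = 0.01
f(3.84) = -0.00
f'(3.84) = 0.00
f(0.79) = -0.23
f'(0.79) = 1.79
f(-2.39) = -0.60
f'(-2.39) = 0.01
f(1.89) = -0.00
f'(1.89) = 0.01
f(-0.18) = 7.02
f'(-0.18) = -140.92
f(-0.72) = -0.97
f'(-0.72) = -1.35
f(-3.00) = -0.61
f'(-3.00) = 0.01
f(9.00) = 0.00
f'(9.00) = 0.00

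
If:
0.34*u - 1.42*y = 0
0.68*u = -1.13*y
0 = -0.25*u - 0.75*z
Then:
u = 0.00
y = 0.00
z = 0.00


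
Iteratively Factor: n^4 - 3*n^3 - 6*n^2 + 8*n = (n)*(n^3 - 3*n^2 - 6*n + 8) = n*(n + 2)*(n^2 - 5*n + 4) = n*(n - 1)*(n + 2)*(n - 4)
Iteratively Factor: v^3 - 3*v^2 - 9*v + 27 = (v - 3)*(v^2 - 9) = (v - 3)^2*(v + 3)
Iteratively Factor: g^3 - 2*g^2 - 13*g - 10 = (g + 2)*(g^2 - 4*g - 5) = (g - 5)*(g + 2)*(g + 1)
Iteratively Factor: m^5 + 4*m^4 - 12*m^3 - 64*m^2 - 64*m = (m - 4)*(m^4 + 8*m^3 + 20*m^2 + 16*m) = m*(m - 4)*(m^3 + 8*m^2 + 20*m + 16) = m*(m - 4)*(m + 4)*(m^2 + 4*m + 4) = m*(m - 4)*(m + 2)*(m + 4)*(m + 2)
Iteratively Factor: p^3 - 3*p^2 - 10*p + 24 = (p - 4)*(p^2 + p - 6) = (p - 4)*(p + 3)*(p - 2)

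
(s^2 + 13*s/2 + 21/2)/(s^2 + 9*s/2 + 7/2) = (s + 3)/(s + 1)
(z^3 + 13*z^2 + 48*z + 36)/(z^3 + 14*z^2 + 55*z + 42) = (z + 6)/(z + 7)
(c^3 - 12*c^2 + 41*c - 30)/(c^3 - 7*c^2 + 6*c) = (c - 5)/c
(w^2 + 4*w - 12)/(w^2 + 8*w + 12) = (w - 2)/(w + 2)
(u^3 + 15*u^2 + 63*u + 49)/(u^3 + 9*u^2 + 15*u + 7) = (u + 7)/(u + 1)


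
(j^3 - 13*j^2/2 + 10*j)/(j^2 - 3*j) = (j^2 - 13*j/2 + 10)/(j - 3)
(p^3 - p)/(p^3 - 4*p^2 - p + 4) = p/(p - 4)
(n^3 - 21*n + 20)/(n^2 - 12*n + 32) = (n^2 + 4*n - 5)/(n - 8)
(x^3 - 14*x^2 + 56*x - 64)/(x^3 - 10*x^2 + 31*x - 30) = (x^2 - 12*x + 32)/(x^2 - 8*x + 15)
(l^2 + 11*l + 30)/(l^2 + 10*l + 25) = (l + 6)/(l + 5)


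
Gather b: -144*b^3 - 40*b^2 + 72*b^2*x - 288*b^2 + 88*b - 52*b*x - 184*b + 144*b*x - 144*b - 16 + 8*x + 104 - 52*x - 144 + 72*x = -144*b^3 + b^2*(72*x - 328) + b*(92*x - 240) + 28*x - 56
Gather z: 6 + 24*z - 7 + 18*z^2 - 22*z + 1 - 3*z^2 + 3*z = 15*z^2 + 5*z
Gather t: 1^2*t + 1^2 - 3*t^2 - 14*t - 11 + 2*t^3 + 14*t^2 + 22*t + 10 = 2*t^3 + 11*t^2 + 9*t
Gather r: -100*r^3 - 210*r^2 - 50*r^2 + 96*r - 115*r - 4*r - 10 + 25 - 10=-100*r^3 - 260*r^2 - 23*r + 5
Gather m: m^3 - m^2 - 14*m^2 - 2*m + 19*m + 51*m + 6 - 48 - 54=m^3 - 15*m^2 + 68*m - 96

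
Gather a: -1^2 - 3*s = -3*s - 1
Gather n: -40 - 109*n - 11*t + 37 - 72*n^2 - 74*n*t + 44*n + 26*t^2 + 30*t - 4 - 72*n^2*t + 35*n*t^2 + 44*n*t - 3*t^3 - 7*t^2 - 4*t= n^2*(-72*t - 72) + n*(35*t^2 - 30*t - 65) - 3*t^3 + 19*t^2 + 15*t - 7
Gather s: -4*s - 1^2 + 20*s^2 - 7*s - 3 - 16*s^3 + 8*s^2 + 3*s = -16*s^3 + 28*s^2 - 8*s - 4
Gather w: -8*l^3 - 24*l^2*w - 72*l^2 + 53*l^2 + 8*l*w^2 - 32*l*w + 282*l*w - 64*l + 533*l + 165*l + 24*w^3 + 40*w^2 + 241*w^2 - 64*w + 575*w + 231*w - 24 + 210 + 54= -8*l^3 - 19*l^2 + 634*l + 24*w^3 + w^2*(8*l + 281) + w*(-24*l^2 + 250*l + 742) + 240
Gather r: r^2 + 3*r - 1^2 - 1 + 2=r^2 + 3*r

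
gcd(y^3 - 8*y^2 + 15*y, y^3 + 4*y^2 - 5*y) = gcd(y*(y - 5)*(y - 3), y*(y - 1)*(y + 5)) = y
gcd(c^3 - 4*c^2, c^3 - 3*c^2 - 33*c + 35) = 1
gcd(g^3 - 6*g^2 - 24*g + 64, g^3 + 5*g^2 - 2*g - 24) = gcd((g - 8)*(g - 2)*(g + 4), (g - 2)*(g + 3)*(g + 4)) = g^2 + 2*g - 8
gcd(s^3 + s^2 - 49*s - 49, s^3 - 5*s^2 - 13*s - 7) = s^2 - 6*s - 7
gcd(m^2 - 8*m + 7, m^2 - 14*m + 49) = m - 7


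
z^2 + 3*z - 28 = (z - 4)*(z + 7)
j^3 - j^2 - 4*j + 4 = (j - 2)*(j - 1)*(j + 2)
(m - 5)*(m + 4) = m^2 - m - 20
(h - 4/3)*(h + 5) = h^2 + 11*h/3 - 20/3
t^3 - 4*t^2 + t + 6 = (t - 3)*(t - 2)*(t + 1)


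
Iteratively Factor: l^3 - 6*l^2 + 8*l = (l - 2)*(l^2 - 4*l) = l*(l - 2)*(l - 4)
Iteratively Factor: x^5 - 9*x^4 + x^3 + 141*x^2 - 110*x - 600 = (x - 4)*(x^4 - 5*x^3 - 19*x^2 + 65*x + 150) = (x - 4)*(x + 2)*(x^3 - 7*x^2 - 5*x + 75) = (x - 5)*(x - 4)*(x + 2)*(x^2 - 2*x - 15) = (x - 5)*(x - 4)*(x + 2)*(x + 3)*(x - 5)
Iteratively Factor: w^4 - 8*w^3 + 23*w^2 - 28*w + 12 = (w - 2)*(w^3 - 6*w^2 + 11*w - 6) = (w - 2)*(w - 1)*(w^2 - 5*w + 6) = (w - 3)*(w - 2)*(w - 1)*(w - 2)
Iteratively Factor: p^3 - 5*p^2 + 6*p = (p)*(p^2 - 5*p + 6) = p*(p - 3)*(p - 2)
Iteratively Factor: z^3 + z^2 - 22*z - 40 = (z + 2)*(z^2 - z - 20) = (z - 5)*(z + 2)*(z + 4)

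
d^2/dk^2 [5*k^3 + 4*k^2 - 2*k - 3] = 30*k + 8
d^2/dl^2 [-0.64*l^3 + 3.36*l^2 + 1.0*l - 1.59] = 6.72 - 3.84*l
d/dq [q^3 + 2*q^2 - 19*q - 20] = 3*q^2 + 4*q - 19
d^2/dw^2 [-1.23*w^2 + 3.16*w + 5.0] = -2.46000000000000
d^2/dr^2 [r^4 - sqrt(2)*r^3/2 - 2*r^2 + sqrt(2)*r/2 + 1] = 12*r^2 - 3*sqrt(2)*r - 4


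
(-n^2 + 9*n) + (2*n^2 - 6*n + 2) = n^2 + 3*n + 2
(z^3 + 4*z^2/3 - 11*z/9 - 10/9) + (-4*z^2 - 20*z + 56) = z^3 - 8*z^2/3 - 191*z/9 + 494/9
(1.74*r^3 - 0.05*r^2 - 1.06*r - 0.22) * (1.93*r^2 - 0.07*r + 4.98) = 3.3582*r^5 - 0.2183*r^4 + 6.6229*r^3 - 0.5994*r^2 - 5.2634*r - 1.0956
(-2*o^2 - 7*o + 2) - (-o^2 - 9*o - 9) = -o^2 + 2*o + 11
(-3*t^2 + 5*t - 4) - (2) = -3*t^2 + 5*t - 6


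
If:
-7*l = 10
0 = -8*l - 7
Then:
No Solution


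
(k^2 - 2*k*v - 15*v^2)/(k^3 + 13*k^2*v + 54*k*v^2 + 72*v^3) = (k - 5*v)/(k^2 + 10*k*v + 24*v^2)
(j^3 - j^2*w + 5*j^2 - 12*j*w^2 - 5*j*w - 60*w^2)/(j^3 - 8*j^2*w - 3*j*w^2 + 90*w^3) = (j^2 - 4*j*w + 5*j - 20*w)/(j^2 - 11*j*w + 30*w^2)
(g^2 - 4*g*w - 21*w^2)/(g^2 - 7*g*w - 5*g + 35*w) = (g + 3*w)/(g - 5)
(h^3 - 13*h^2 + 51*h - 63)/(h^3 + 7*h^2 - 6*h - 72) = (h^2 - 10*h + 21)/(h^2 + 10*h + 24)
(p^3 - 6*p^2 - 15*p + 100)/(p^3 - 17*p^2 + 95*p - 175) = (p + 4)/(p - 7)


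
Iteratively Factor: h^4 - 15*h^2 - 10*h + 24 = (h + 3)*(h^3 - 3*h^2 - 6*h + 8) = (h - 4)*(h + 3)*(h^2 + h - 2) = (h - 4)*(h + 2)*(h + 3)*(h - 1)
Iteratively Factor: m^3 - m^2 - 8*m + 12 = (m + 3)*(m^2 - 4*m + 4) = (m - 2)*(m + 3)*(m - 2)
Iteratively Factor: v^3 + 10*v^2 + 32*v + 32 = (v + 2)*(v^2 + 8*v + 16) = (v + 2)*(v + 4)*(v + 4)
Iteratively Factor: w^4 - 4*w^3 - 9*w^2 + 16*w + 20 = (w + 1)*(w^3 - 5*w^2 - 4*w + 20) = (w - 2)*(w + 1)*(w^2 - 3*w - 10) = (w - 2)*(w + 1)*(w + 2)*(w - 5)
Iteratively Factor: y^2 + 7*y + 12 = (y + 3)*(y + 4)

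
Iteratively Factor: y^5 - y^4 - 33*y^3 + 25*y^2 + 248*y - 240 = (y - 1)*(y^4 - 33*y^2 - 8*y + 240) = (y - 1)*(y + 4)*(y^3 - 4*y^2 - 17*y + 60) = (y - 1)*(y + 4)^2*(y^2 - 8*y + 15) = (y - 5)*(y - 1)*(y + 4)^2*(y - 3)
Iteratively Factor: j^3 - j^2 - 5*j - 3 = (j - 3)*(j^2 + 2*j + 1) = (j - 3)*(j + 1)*(j + 1)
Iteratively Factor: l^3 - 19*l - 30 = (l - 5)*(l^2 + 5*l + 6) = (l - 5)*(l + 3)*(l + 2)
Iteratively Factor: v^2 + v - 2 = (v + 2)*(v - 1)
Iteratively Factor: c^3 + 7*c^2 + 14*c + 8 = (c + 1)*(c^2 + 6*c + 8) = (c + 1)*(c + 2)*(c + 4)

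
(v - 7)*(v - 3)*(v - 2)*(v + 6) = v^4 - 6*v^3 - 31*v^2 + 204*v - 252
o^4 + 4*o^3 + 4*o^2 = o^2*(o + 2)^2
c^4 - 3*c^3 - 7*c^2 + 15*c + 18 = (c - 3)^2*(c + 1)*(c + 2)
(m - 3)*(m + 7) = m^2 + 4*m - 21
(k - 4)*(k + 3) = k^2 - k - 12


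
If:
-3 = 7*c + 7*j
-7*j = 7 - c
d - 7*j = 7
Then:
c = 1/2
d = 1/2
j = -13/14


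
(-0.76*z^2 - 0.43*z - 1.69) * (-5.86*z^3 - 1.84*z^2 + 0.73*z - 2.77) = 4.4536*z^5 + 3.9182*z^4 + 10.1398*z^3 + 4.9009*z^2 - 0.0426*z + 4.6813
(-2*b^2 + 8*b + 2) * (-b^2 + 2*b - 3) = 2*b^4 - 12*b^3 + 20*b^2 - 20*b - 6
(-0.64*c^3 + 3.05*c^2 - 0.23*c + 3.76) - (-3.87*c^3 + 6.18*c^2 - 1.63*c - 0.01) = 3.23*c^3 - 3.13*c^2 + 1.4*c + 3.77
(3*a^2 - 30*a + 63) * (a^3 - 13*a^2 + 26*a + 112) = 3*a^5 - 69*a^4 + 531*a^3 - 1263*a^2 - 1722*a + 7056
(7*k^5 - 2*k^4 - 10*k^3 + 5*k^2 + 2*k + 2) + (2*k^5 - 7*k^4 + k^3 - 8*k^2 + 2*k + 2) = 9*k^5 - 9*k^4 - 9*k^3 - 3*k^2 + 4*k + 4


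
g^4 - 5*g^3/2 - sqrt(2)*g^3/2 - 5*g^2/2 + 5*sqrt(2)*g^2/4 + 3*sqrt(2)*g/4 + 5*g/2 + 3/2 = (g - 3)*(g + 1/2)*(g - sqrt(2))*(g + sqrt(2)/2)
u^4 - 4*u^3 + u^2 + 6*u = u*(u - 3)*(u - 2)*(u + 1)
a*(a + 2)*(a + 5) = a^3 + 7*a^2 + 10*a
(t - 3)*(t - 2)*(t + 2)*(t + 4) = t^4 + t^3 - 16*t^2 - 4*t + 48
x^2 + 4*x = x*(x + 4)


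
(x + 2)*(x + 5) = x^2 + 7*x + 10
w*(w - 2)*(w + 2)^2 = w^4 + 2*w^3 - 4*w^2 - 8*w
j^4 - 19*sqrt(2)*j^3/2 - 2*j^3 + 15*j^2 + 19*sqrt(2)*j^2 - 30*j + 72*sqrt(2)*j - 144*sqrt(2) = (j - 2)*(j - 8*sqrt(2))*(j - 3*sqrt(2))*(j + 3*sqrt(2)/2)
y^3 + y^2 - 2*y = y*(y - 1)*(y + 2)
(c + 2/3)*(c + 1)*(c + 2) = c^3 + 11*c^2/3 + 4*c + 4/3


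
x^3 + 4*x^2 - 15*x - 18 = (x - 3)*(x + 1)*(x + 6)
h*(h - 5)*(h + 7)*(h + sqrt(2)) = h^4 + sqrt(2)*h^3 + 2*h^3 - 35*h^2 + 2*sqrt(2)*h^2 - 35*sqrt(2)*h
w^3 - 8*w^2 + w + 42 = (w - 7)*(w - 3)*(w + 2)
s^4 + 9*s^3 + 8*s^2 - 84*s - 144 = (s - 3)*(s + 2)*(s + 4)*(s + 6)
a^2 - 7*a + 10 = (a - 5)*(a - 2)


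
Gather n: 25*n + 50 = 25*n + 50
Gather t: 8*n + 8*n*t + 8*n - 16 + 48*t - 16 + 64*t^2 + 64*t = 16*n + 64*t^2 + t*(8*n + 112) - 32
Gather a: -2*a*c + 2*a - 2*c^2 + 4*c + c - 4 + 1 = a*(2 - 2*c) - 2*c^2 + 5*c - 3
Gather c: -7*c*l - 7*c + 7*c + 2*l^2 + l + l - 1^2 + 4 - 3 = -7*c*l + 2*l^2 + 2*l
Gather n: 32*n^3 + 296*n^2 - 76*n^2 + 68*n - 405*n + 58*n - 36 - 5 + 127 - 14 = 32*n^3 + 220*n^2 - 279*n + 72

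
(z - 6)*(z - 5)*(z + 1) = z^3 - 10*z^2 + 19*z + 30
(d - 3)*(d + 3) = d^2 - 9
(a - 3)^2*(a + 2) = a^3 - 4*a^2 - 3*a + 18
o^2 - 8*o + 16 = (o - 4)^2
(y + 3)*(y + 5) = y^2 + 8*y + 15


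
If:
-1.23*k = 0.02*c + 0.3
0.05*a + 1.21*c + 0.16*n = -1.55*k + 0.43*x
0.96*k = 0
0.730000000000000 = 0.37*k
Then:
No Solution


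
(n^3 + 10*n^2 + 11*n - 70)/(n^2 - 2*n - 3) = (-n^3 - 10*n^2 - 11*n + 70)/(-n^2 + 2*n + 3)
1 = 1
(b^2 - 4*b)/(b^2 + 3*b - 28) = b/(b + 7)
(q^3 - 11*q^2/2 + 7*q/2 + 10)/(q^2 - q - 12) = (2*q^2 - 3*q - 5)/(2*(q + 3))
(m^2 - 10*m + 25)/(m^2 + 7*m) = (m^2 - 10*m + 25)/(m*(m + 7))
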